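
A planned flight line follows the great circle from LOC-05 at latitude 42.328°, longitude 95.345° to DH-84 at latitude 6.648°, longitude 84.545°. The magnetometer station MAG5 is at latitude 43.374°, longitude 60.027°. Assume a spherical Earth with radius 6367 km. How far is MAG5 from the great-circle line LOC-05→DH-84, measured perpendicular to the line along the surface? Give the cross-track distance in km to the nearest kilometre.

2852 km

δ₁₃ = central angle LOC-05→MAG5 = 0.448888 rad  (haversine)
θ₁₃ = bearing LOC-05→MAG5 = 284.457°,  θ₁₂ = bearing LOC-05→DH-84 = 198.042°
dₓₜ = R·arcsin(sin δ₁₃ · sin(θ₁₃ − θ₁₂)) = 6367·arcsin(0.43396·sin(86.415°)) = 2852.070 km
|dₓₜ| = 2852.070 km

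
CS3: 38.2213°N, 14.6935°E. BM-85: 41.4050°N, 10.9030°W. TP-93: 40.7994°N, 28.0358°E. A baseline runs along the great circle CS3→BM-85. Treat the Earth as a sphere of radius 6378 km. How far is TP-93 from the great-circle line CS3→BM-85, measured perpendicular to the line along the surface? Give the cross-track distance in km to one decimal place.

δ₁₃ = central angle CS3→TP-93 = 0.185004 rad  (haversine)
θ₁₃ = bearing CS3→TP-93 = 71.745°,  θ₁₂ = bearing CS3→BM-85 = 287.324°
dₓₜ = R·arcsin(sin δ₁₃ · sin(θ₁₃ − θ₁₂)) = 6378·arcsin(0.18395·sin(-215.580°)) = 683.939 km
|dₓₜ| = 683.939 km

683.9 km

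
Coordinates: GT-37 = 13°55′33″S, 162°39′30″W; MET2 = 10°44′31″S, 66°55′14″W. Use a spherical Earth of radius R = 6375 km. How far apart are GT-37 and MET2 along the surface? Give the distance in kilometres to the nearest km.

GT-37: φ = -13.92583°, λ = -162.65833°
MET2: φ = -10.74194°, λ = -66.92056°
Δφ = 3.1839°,  Δλ = 95.7378°
a = sin²(Δφ/2) + cos φ₁ cos φ₂ sin²(Δλ/2) = 0.525240
c = 2·arcsin(√a) = 1.621298 rad = 92.8935°
d = R·c = 6375 × 1.621298 = 10335.8 km

10336 km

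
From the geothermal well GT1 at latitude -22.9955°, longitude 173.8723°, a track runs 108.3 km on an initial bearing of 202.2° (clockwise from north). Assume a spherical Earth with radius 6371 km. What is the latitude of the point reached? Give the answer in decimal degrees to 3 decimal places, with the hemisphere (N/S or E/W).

23.897°S

δ = d/R = 108.3/6371 = 0.016999 rad
φ₂ = arcsin(sin φ₁ cos δ + cos φ₁ sin δ cos θ)
   = arcsin(-0.39066·0.99986 + 0.92054·0.01700·-0.92587) = -23.89675°
λ₂ = λ₁ + atan2(sin θ sin δ cos φ₁, cos δ − sin φ₁ sin φ₂) = 173.46981°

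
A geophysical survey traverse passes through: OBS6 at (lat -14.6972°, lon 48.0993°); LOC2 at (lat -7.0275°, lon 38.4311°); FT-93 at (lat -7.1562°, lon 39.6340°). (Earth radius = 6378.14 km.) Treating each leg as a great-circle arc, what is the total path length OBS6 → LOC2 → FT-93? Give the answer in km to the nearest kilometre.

OBS6→LOC2: c = 0.212917 rad, d = 1358.01 km
LOC2→FT-93: c = 0.020955 rad, d = 133.65 km
Total = 1358.01 + 133.65 = 1491.67 km

1492 km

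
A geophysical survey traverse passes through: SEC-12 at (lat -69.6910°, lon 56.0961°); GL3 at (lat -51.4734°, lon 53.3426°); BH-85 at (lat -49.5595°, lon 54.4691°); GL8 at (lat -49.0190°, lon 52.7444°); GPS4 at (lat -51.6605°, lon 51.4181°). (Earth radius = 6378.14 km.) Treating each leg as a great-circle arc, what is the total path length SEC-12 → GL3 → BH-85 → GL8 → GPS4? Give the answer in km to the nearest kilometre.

2708 km

SEC-12→GL3: c = 0.318755 rad, d = 2033.06 km
GL3→BH-85: c = 0.035665 rad, d = 227.48 km
BH-85→GL8: c = 0.021782 rad, d = 138.93 km
GL8→GPS4: c = 0.048410 rad, d = 308.77 km
Total = 2033.06 + 227.48 + 138.93 + 308.77 = 2708.23 km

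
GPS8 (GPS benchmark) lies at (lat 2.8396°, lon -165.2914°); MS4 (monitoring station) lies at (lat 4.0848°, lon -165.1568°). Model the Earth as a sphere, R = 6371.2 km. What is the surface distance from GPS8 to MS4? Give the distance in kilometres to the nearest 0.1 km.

Δφ = 1.2452°,  Δλ = 0.1346°
a = sin²(Δφ/2) + cos φ₁ cos φ₂ sin²(Δλ/2) = 0.000119
c = 2·arcsin(√a) = 0.021859 rad = 1.2524°
d = R·c = 6371.2 × 0.021859 = 139.3 km

139.3 km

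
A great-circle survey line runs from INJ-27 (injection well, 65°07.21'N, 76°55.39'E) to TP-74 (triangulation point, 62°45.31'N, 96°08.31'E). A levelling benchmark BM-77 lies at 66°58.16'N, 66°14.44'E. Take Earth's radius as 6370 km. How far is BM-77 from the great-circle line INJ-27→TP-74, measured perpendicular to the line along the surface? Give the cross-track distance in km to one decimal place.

INJ-27: φ = +65.12017°, λ = +76.92317°
TP-74: φ = +62.75517°, λ = +96.13850°
BM-77: φ = +66.96933°, λ = +66.24067°
δ₁₃ = central angle INJ-27→BM-77 = 0.082160 rad  (haversine)
θ₁₃ = bearing INJ-27→BM-77 = 297.914°,  θ₁₂ = bearing INJ-27→TP-74 = 96.861°
dₓₜ = R·arcsin(sin δ₁₃ · sin(θ₁₃ − θ₁₂)) = 6370·arcsin(0.08207·sin(201.053°)) = -187.824 km
|dₓₜ| = 187.824 km

187.8 km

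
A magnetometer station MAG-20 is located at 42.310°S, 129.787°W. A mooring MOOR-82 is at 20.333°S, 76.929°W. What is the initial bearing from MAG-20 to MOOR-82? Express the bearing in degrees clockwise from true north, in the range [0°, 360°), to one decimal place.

80.6°

Δλ = 52.8580°
y = sin Δλ · cos φ₂ = 0.747471
x = cos φ₁ sin φ₂ − sin φ₁ cos φ₂ cos Δλ = 0.124149
θ = atan2(y, x) = 80.5697° → 80.5697° (mod 360°)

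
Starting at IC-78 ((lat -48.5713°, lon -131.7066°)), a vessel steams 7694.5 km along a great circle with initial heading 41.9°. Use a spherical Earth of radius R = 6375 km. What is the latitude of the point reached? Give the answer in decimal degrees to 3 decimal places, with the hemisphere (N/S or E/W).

11.155°N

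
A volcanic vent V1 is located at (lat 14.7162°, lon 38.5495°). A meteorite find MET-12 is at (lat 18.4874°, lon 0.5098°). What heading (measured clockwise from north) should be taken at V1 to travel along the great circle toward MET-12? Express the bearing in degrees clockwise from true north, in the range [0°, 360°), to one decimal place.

Δλ = -38.0397°
y = sin Δλ · cos φ₂ = -0.584407
x = cos φ₁ sin φ₂ − sin φ₁ cos φ₂ cos Δλ = 0.116948
θ = atan2(y, x) = -78.6838° → 281.3162° (mod 360°)

281.3°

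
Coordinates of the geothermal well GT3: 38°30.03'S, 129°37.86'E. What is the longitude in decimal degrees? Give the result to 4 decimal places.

129° + 37.86′/60 = 129 + 0.63100 = 129.6310°

129.6310°E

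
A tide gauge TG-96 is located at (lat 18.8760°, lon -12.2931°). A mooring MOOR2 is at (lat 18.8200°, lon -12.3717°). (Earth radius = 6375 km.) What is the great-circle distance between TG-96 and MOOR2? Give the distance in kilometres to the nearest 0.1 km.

Δφ = -0.0560°,  Δλ = -0.0786°
a = sin²(Δφ/2) + cos φ₁ cos φ₂ sin²(Δλ/2) = 0.000001
c = 2·arcsin(√a) = 0.001625 rad = 0.0931°
d = R·c = 6375 × 0.001625 = 10.4 km

10.4 km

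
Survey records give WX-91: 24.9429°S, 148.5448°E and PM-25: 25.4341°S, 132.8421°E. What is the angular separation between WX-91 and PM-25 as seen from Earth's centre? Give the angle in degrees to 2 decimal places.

Δφ = -0.4912°,  Δλ = -15.7027°
a = sin²(Δφ/2) + cos φ₁ cos φ₂ sin²(Δλ/2) = 0.015298
c = 2·arcsin(√a) = 0.248009 rad = 14.2099°

14.21°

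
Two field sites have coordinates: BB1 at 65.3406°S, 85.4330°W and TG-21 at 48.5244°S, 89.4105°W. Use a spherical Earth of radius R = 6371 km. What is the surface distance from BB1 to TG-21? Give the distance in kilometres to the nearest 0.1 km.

1884.5 km

Δφ = 16.8162°,  Δλ = -3.9775°
a = sin²(Δφ/2) + cos φ₁ cos φ₂ sin²(Δλ/2) = 0.021714
c = 2·arcsin(√a) = 0.295790 rad = 16.9475°
d = R·c = 6371 × 0.295790 = 1884.5 km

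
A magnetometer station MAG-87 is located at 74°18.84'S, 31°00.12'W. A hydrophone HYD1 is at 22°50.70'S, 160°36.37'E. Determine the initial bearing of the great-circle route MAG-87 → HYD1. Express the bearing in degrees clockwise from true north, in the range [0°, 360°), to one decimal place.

MAG-87: φ = -74.31400°, λ = -31.00200°
HYD1: φ = -22.84500°, λ = +160.60617°
Δλ = -168.3918°
y = sin Δλ · cos φ₂ = -0.185434
x = cos φ₁ sin φ₂ − sin φ₁ cos φ₂ cos Δλ = -0.974057
θ = atan2(y, x) = -169.2214° → 190.7786° (mod 360°)

190.8°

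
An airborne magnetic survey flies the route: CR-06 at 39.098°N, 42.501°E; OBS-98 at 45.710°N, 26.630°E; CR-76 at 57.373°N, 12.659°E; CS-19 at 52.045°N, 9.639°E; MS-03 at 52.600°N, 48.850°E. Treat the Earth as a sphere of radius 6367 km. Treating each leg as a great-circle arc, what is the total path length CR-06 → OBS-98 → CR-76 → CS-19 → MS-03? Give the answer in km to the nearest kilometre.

6355 km

CR-06→OBS-98: c = 0.234242 rad, d = 1491.42 km
OBS-98→CR-76: c = 0.252799 rad, d = 1609.57 km
CR-76→CS-19: c = 0.097826 rad, d = 622.86 km
CS-19→MS-03: c = 0.413212 rad, d = 2630.92 km
Total = 1491.42 + 1609.57 + 622.86 + 2630.92 = 6354.77 km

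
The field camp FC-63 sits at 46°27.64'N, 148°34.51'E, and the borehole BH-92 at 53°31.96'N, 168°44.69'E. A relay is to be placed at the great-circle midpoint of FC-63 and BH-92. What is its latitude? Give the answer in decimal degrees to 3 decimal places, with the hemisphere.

50.433°N

FC-63: φ = +46.46067°, λ = +148.57517°
BH-92: φ = +53.53267°, λ = +168.74483°
Bx = cos φ₂ cos Δλ = 0.557915,  By = cos φ₂ sin Δλ = 0.204938
φₘ = atan2(sin φ₁ + sin φ₂, √((cos φ₁ + Bx)² + By²)) = 50.43295°
λₘ = λ₁ + atan2(By, cos φ₁ + Bx) = 157.90969°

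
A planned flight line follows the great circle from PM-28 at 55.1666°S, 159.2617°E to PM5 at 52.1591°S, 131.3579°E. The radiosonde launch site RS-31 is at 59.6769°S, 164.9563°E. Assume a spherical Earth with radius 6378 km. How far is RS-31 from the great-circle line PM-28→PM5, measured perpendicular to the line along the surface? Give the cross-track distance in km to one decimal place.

521.8 km

δ₁₃ = central angle PM-28→RS-31 = 0.095114 rad  (haversine)
θ₁₃ = bearing PM-28→RS-31 = 148.164°,  θ₁₂ = bearing PM-28→PM5 = 268.787°
dₓₜ = R·arcsin(sin δ₁₃ · sin(θ₁₃ − θ₁₂)) = 6378·arcsin(0.09497·sin(-120.623°)) = -521.829 km
|dₓₜ| = 521.829 km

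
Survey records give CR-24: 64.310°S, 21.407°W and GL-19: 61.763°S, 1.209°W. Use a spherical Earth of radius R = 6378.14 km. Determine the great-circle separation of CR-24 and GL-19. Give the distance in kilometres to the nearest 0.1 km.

Δφ = 2.5470°,  Δλ = 20.1980°
a = sin²(Δφ/2) + cos φ₁ cos φ₂ sin²(Δλ/2) = 0.006800
c = 2·arcsin(√a) = 0.165114 rad = 9.4603°
d = R·c = 6378.14 × 0.165114 = 1053.1 km

1053.1 km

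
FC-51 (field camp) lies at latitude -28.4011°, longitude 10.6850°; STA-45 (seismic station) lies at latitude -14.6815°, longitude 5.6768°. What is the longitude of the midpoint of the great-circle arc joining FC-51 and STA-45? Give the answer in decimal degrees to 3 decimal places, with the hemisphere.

Bx = cos φ₂ cos Δλ = 0.963657,  By = cos φ₂ sin Δλ = -0.084448
φₘ = atan2(sin φ₁ + sin φ₂, √((cos φ₁ + Bx)² + By²)) = -21.55996°
λₘ = λ₁ + atan2(By, cos φ₁ + Bx) = 8.06191°

8.062°E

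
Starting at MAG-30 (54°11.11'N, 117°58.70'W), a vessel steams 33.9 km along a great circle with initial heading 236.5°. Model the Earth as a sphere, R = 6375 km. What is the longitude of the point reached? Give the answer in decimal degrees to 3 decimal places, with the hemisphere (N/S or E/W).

118.411°W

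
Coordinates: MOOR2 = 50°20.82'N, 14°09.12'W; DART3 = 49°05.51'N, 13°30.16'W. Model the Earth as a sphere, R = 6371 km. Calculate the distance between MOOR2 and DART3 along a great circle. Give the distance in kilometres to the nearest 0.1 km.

MOOR2: φ = +50.34700°, λ = -14.15200°
DART3: φ = +49.09183°, λ = -13.50267°
Δφ = -1.2552°,  Δλ = 0.6493°
a = sin²(Δφ/2) + cos φ₁ cos φ₂ sin²(Δλ/2) = 0.000133
c = 2·arcsin(√a) = 0.023099 rad = 1.3235°
d = R·c = 6371 × 0.023099 = 147.2 km

147.2 km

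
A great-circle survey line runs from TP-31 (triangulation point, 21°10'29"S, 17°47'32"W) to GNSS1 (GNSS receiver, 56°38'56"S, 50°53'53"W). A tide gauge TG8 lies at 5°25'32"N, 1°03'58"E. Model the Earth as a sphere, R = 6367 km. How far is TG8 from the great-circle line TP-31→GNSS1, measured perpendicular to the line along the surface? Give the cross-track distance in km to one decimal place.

640.0 km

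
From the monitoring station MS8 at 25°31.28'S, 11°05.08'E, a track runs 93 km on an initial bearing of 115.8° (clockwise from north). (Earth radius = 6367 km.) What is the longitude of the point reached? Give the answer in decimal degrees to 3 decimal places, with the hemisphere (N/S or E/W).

MS8: φ = -25.52133°, λ = +11.08467°
δ = d/R = 93/6367 = 0.014607 rad
φ₂ = arcsin(sin φ₁ cos δ + cos φ₁ sin δ cos θ)
   = arcsin(-0.43085·0.99989 + 0.90242·0.01461·-0.43523) = -25.88319°
λ₂ = λ₁ + atan2(sin θ sin δ cos φ₁, cos δ − sin φ₁ sin φ₂) = 11.92215°

11.922°E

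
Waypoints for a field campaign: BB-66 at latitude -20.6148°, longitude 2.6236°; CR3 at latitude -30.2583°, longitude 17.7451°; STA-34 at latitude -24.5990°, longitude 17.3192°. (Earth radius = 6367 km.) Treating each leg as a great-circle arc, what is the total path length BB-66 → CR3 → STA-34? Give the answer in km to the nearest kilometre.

2485 km

BB-66→CR3: c = 0.291283 rad, d = 1854.60 km
CR3→STA-34: c = 0.098993 rad, d = 630.29 km
Total = 1854.60 + 630.29 = 2484.89 km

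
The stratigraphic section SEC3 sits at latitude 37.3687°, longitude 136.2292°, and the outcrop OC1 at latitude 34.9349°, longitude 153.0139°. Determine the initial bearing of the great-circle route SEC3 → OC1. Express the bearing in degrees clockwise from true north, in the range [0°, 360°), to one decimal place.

Δλ = 16.7847°
y = sin Δλ · cos φ₂ = 0.236740
x = cos φ₁ sin φ₂ − sin φ₁ cos φ₂ cos Δλ = -0.021267
θ = atan2(y, x) = 95.1332° → 95.1332° (mod 360°)

95.1°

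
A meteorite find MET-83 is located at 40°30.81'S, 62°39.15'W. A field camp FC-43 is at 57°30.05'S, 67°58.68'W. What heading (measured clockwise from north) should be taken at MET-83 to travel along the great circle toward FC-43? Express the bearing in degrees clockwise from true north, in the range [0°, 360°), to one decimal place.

MET-83: φ = -40.51350°, λ = -62.65250°
FC-43: φ = -57.50083°, λ = -67.97800°
Δλ = -5.3255°
y = sin Δλ · cos φ₂ = -0.049868
x = cos φ₁ sin φ₂ − sin φ₁ cos φ₂ cos Δλ = -0.293667
θ = atan2(y, x) = -170.3625° → 189.6375° (mod 360°)

189.6°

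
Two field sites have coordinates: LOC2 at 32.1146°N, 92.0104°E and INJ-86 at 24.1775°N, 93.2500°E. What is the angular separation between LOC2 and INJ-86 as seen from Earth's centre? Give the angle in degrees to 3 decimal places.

Δφ = -7.9371°,  Δλ = 1.2396°
a = sin²(Δφ/2) + cos φ₁ cos φ₂ sin²(Δλ/2) = 0.004880
c = 2·arcsin(√a) = 0.139832 rad = 8.0118°

8.012°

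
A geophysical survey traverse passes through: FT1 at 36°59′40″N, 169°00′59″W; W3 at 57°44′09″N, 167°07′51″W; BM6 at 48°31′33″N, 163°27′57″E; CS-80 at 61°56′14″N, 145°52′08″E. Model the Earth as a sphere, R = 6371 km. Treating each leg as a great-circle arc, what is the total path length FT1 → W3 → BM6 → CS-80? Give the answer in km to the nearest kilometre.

FT1: φ = +36.99444°, λ = -169.01639°
W3: φ = +57.73583°, λ = -167.13083°
BM6: φ = +48.52583°, λ = +163.46583°
CS-80: φ = +61.93722°, λ = +145.86889°
FT1→W3: c = 0.362657 rad, d = 2310.49 km
W3→BM6: c = 0.343544 rad, d = 2188.72 km
BM6→CS-80: c = 0.290325 rad, d = 1849.66 km
Total = 2310.49 + 2188.72 + 1849.66 = 6348.87 km

6349 km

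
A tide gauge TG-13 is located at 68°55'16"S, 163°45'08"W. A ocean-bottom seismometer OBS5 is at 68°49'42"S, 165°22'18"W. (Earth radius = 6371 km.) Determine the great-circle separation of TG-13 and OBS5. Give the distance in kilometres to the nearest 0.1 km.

TG-13: φ = -68.92111°, λ = -163.75222°
OBS5: φ = -68.82833°, λ = -165.37167°
Δφ = 0.0928°,  Δλ = -1.6194°
a = sin²(Δφ/2) + cos φ₁ cos φ₂ sin²(Δλ/2) = 0.000027
c = 2·arcsin(√a) = 0.010314 rad = 0.5910°
d = R·c = 6371 × 0.010314 = 65.7 km

65.7 km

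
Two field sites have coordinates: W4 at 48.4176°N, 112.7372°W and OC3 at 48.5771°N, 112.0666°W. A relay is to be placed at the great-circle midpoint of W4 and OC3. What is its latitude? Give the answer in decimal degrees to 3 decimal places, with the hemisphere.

48.498°N

Bx = cos φ₂ cos Δλ = 0.661566,  By = cos φ₂ sin Δλ = 0.007743
φₘ = atan2(sin φ₁ + sin φ₂, √((cos φ₁ + Bx)² + By²)) = 48.49784°
λₘ = λ₁ + atan2(By, cos φ₁ + Bx) = -112.40243°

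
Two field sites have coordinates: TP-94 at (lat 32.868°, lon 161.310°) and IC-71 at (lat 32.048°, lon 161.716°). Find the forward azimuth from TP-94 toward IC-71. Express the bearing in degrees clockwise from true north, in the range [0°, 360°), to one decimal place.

Δλ = 0.4060°
y = sin Δλ · cos φ₂ = 0.006006
x = cos φ₁ sin φ₂ − sin φ₁ cos φ₂ cos Δλ = -0.014300
θ = atan2(y, x) = 157.2168° → 157.2168° (mod 360°)

157.2°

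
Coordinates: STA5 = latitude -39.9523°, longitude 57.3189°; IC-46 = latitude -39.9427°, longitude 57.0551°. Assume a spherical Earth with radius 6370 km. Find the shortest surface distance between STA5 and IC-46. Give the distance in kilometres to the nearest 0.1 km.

22.5 km

Δφ = 0.0096°,  Δλ = -0.2638°
a = sin²(Δφ/2) + cos φ₁ cos φ₂ sin²(Δλ/2) = 0.000003
c = 2·arcsin(√a) = 0.003534 rad = 0.2025°
d = R·c = 6370 × 0.003534 = 22.5 km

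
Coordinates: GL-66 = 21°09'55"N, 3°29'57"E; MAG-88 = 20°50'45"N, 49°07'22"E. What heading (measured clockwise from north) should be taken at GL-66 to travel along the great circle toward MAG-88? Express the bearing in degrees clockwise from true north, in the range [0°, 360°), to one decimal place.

81.8°

GL-66: φ = +21.16528°, λ = +3.49917°
MAG-88: φ = +20.84583°, λ = +49.12278°
Δλ = 45.6236°
y = sin Δλ · cos φ₂ = 0.667974
x = cos φ₁ sin φ₂ − sin φ₁ cos φ₂ cos Δλ = 0.095865
θ = atan2(y, x) = 81.8329° → 81.8329° (mod 360°)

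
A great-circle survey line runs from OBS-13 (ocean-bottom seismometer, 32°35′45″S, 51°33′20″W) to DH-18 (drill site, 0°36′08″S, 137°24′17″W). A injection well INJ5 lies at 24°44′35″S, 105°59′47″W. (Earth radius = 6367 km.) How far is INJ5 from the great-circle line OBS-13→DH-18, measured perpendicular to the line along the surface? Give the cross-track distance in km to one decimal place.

576.3 km

OBS-13: φ = -32.59583°, λ = -51.55556°
DH-18: φ = -0.60222°, λ = -137.40472°
INJ5: φ = -24.74306°, λ = -105.99639°
δ₁₃ = central angle OBS-13→INJ5 = 0.835992 rad  (haversine)
θ₁₃ = bearing OBS-13→INJ5 = 264.734°,  θ₁₂ = bearing OBS-13→DH-18 = 271.731°
dₓₜ = R·arcsin(sin δ₁₃ · sin(θ₁₃ − θ₁₂)) = 6367·arcsin(0.74196·sin(-6.997°)) = -576.279 km
|dₓₜ| = 576.279 km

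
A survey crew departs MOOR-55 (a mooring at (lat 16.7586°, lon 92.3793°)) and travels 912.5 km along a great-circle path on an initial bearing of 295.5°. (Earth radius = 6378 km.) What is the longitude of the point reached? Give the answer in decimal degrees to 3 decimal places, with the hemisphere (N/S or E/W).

84.501°E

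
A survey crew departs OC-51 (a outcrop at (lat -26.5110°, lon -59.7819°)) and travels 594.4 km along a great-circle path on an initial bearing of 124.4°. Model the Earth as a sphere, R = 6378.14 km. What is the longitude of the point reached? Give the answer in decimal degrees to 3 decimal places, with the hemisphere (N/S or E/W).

δ = d/R = 594.4/6378.14 = 0.093193 rad
φ₂ = arcsin(sin φ₁ cos δ + cos φ₁ sin δ cos θ)
   = arcsin(-0.44637·0.99566 + 0.89485·0.09306·-0.56497) = -29.43786°
λ₂ = λ₁ + atan2(sin θ sin δ cos φ₁, cos δ − sin φ₁ sin φ₂) = -54.72373°

54.724°W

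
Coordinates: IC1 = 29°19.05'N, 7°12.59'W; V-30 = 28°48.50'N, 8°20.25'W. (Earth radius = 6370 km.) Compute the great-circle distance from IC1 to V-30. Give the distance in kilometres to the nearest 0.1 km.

IC1: φ = +29.31750°, λ = -7.20983°
V-30: φ = +28.80833°, λ = -8.33750°
Δφ = -0.5092°,  Δλ = -1.1277°
a = sin²(Δφ/2) + cos φ₁ cos φ₂ sin²(Δλ/2) = 0.000094
c = 2·arcsin(√a) = 0.019363 rad = 1.1094°
d = R·c = 6370 × 0.019363 = 123.3 km

123.3 km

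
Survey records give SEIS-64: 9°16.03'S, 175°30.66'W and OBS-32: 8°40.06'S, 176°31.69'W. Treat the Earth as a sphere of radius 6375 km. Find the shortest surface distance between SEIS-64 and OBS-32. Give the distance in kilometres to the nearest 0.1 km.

130.2 km

SEIS-64: φ = -9.26717°, λ = -175.51100°
OBS-32: φ = -8.66767°, λ = -176.52817°
Δφ = 0.5995°,  Δλ = -1.0172°
a = sin²(Δφ/2) + cos φ₁ cos φ₂ sin²(Δλ/2) = 0.000104
c = 2·arcsin(√a) = 0.020420 rad = 1.1700°
d = R·c = 6375 × 0.020420 = 130.2 km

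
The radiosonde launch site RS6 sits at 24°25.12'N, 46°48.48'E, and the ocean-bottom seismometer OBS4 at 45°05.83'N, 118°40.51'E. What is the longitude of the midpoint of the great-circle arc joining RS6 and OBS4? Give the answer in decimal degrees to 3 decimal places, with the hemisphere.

RS6: φ = +24.41867°, λ = +46.80800°
OBS4: φ = +45.09717°, λ = +118.67517°
Bx = cos φ₂ cos Δλ = 0.219693,  By = cos φ₂ sin Δλ = 0.670850
φₘ = atan2(sin φ₁ + sin φ₂, √((cos φ₁ + Bx)² + By²)) = 40.47869°
λₘ = λ₁ + atan2(By, cos φ₁ + Bx) = 77.49904°

77.499°E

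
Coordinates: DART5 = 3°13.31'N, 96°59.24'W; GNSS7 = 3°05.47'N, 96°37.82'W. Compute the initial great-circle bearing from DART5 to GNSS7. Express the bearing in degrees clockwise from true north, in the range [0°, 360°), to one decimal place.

DART5: φ = +3.22183°, λ = -96.98733°
GNSS7: φ = +3.09117°, λ = -96.63033°
Δλ = 0.3570°
y = sin Δλ · cos φ₂ = 0.006222
x = cos φ₁ sin φ₂ − sin φ₁ cos φ₂ cos Δλ = -0.002279
θ = atan2(y, x) = 110.1215° → 110.1215° (mod 360°)

110.1°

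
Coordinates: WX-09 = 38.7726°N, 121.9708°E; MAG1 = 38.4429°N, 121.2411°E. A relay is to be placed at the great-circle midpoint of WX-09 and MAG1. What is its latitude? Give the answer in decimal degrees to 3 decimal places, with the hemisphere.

Bx = cos φ₂ cos Δλ = 0.783165,  By = cos φ₂ sin Δλ = -0.009975
φₘ = atan2(sin φ₁ + sin φ₂, √((cos φ₁ + Bx)² + By²)) = 38.60832°
λₘ = λ₁ + atan2(By, cos φ₁ + Bx) = 121.60511°

38.608°N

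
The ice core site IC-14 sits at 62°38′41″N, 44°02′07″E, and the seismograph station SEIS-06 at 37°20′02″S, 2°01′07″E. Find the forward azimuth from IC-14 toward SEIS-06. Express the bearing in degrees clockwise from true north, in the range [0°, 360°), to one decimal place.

IC-14: φ = +62.64472°, λ = +44.03528°
SEIS-06: φ = -37.33389°, λ = +2.01861°
Δλ = -42.0167°
y = sin Δλ · cos φ₂ = -0.532208
x = cos φ₁ sin φ₂ − sin φ₁ cos φ₂ cos Δλ = -0.803344
θ = atan2(y, x) = -146.4759° → 213.5241° (mod 360°)

213.5°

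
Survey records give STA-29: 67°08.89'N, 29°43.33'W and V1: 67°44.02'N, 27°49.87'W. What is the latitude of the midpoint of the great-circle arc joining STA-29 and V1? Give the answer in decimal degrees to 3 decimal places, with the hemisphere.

STA-29: φ = +67.14817°, λ = -29.72217°
V1: φ = +67.73367°, λ = -27.83117°
Bx = cos φ₂ cos Δλ = 0.378706,  By = cos φ₂ sin Δλ = 0.012503
φₘ = atan2(sin φ₁ + sin φ₂, √((cos φ₁ + Bx)² + By²)) = 67.44368°
λₘ = λ₁ + atan2(By, cos φ₁ + Bx) = -28.78830°

67.444°N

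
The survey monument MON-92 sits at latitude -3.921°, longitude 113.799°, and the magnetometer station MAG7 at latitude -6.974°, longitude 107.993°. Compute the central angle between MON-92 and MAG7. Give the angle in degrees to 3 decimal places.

6.536°

Δφ = -3.0530°,  Δλ = -5.8060°
a = sin²(Δφ/2) + cos φ₁ cos φ₂ sin²(Δλ/2) = 0.003250
c = 2·arcsin(√a) = 0.114073 rad = 6.5359°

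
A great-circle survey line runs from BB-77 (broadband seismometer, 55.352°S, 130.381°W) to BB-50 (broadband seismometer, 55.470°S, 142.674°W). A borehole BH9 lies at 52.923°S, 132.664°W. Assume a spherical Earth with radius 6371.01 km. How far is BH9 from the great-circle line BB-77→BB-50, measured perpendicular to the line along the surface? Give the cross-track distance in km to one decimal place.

282.2 km

δ₁₃ = central angle BB-77→BH9 = 0.048390 rad  (haversine)
θ₁₃ = bearing BB-77→BH9 = 330.231°,  θ₁₂ = bearing BB-77→BB-50 = 263.969°
dₓₜ = R·arcsin(sin δ₁₃ · sin(θ₁₃ − θ₁₂)) = 6371.01·arcsin(0.04837·sin(66.263°)) = 282.192 km
|dₓₜ| = 282.192 km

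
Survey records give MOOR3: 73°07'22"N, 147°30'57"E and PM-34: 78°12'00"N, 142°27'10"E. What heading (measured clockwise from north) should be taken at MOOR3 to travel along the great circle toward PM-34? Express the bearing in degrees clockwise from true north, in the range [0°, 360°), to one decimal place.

348.6°

MOOR3: φ = +73.12278°, λ = +147.51583°
PM-34: φ = +78.20000°, λ = +142.45278°
Δλ = -5.0631°
y = sin Δλ · cos φ₂ = -0.018047
x = cos φ₁ sin φ₂ − sin φ₁ cos φ₂ cos Δλ = 0.089262
θ = atan2(y, x) = -11.4301° → 348.5699° (mod 360°)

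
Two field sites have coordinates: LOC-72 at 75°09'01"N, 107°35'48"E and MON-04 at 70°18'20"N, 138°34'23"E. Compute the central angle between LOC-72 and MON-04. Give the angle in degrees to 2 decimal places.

LOC-72: φ = +75.15028°, λ = +107.59667°
MON-04: φ = +70.30556°, λ = +138.57306°
Δφ = -4.8447°,  Δλ = 30.9764°
a = sin²(Δφ/2) + cos φ₁ cos φ₂ sin²(Δλ/2) = 0.007945
c = 2·arcsin(√a) = 0.178511 rad = 10.2279°

10.23°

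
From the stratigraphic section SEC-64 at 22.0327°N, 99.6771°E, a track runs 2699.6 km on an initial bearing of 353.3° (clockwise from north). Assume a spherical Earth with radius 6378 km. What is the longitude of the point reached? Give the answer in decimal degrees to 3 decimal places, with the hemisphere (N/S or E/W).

95.716°E

δ = d/R = 2699.6/6378 = 0.423267 rad
φ₂ = arcsin(sin φ₁ cos δ + cos φ₁ sin δ cos θ)
   = arcsin(0.37514·0.91175 + 0.92697·0.41074·0.99317) = 46.06898°
λ₂ = λ₁ + atan2(sin θ sin δ cos φ₁, cos δ − sin φ₁ sin φ₂) = 95.71642°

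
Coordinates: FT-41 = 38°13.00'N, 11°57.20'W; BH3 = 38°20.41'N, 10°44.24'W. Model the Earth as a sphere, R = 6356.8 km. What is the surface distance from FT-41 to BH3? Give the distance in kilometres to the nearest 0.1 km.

FT-41: φ = +38.21667°, λ = -11.95333°
BH3: φ = +38.34017°, λ = -10.73733°
Δφ = 0.1235°,  Δλ = 1.2160°
a = sin²(Δφ/2) + cos φ₁ cos φ₂ sin²(Δλ/2) = 0.000071
c = 2·arcsin(√a) = 0.016799 rad = 0.9625°
d = R·c = 6356.8 × 0.016799 = 106.8 km

106.8 km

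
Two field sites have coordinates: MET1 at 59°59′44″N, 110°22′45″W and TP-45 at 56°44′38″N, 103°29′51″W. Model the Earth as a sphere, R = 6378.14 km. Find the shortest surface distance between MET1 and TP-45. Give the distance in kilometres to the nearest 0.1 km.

540.3 km

MET1: φ = +59.99556°, λ = -110.37917°
TP-45: φ = +56.74389°, λ = -103.49750°
Δφ = -3.2517°,  Δλ = 6.8817°
a = sin²(Δφ/2) + cos φ₁ cos φ₂ sin²(Δλ/2) = 0.001793
c = 2·arcsin(√a) = 0.084708 rad = 4.8534°
d = R·c = 6378.14 × 0.084708 = 540.3 km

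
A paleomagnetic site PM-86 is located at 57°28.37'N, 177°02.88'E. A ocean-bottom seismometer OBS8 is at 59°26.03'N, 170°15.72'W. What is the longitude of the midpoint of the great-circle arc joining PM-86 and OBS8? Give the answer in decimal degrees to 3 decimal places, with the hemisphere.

PM-86: φ = +57.47283°, λ = +177.04800°
OBS8: φ = +59.43383°, λ = -170.26200°
Bx = cos φ₂ cos Δλ = 0.496111,  By = cos φ₂ sin Δλ = 0.111712
φₘ = atan2(sin φ₁ + sin φ₂, √((cos φ₁ + Bx)² + By²)) = 58.60996°
λₘ = λ₁ + atan2(By, cos φ₁ + Bx) = -176.78461°

176.785°W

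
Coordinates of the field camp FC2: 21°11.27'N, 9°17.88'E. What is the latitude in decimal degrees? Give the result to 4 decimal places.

21.1878°N

21° + 11.27′/60 = 21 + 0.18783 = 21.1878°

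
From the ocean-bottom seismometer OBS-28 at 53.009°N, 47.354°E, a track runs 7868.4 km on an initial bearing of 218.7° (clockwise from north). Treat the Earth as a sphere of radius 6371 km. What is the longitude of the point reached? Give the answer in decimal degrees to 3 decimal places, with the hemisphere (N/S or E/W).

10.473°E

δ = d/R = 7868.4/6371 = 1.235034 rad
φ₂ = arcsin(sin φ₁ cos δ + cos φ₁ sin δ cos θ)
   = arcsin(0.79873·0.32949 + 0.60169·0.94416·-0.78043) = -10.38038°
λ₂ = λ₁ + atan2(sin θ sin δ cos φ₁, cos δ − sin φ₁ sin φ₂) = 10.47327°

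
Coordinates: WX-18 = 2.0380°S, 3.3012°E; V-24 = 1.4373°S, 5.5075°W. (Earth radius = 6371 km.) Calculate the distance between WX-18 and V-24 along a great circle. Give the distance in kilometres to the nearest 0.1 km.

981.3 km

Δφ = 0.6007°,  Δλ = -8.8087°
a = sin²(Δφ/2) + cos φ₁ cos φ₂ sin²(Δλ/2) = 0.005919
c = 2·arcsin(√a) = 0.154027 rad = 8.8251°
d = R·c = 6371 × 0.154027 = 981.3 km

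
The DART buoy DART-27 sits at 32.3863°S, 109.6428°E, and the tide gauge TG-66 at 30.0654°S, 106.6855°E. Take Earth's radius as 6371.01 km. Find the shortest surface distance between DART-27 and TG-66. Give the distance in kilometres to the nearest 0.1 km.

381.6 km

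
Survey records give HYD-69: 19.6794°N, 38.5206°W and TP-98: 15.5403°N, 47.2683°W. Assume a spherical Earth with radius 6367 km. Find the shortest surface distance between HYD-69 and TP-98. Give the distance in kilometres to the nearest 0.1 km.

1034.1 km

Δφ = -4.1391°,  Δλ = -8.7477°
a = sin²(Δφ/2) + cos φ₁ cos φ₂ sin²(Δλ/2) = 0.006580
c = 2·arcsin(√a) = 0.162418 rad = 9.3058°
d = R·c = 6367 × 0.162418 = 1034.1 km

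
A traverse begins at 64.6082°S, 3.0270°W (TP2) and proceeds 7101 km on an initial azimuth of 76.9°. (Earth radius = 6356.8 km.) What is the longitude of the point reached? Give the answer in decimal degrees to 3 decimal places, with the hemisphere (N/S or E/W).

63.951°E

δ = d/R = 7101/6356.8 = 1.117071 rad
φ₂ = arcsin(sin φ₁ cos δ + cos φ₁ sin δ cos θ)
   = arcsin(-0.90340·0.43832 + 0.42881·0.89882·0.22665) = -17.97596°
λ₂ = λ₁ + atan2(sin θ sin δ cos φ₁, cos δ − sin φ₁ sin φ₂) = 63.95117°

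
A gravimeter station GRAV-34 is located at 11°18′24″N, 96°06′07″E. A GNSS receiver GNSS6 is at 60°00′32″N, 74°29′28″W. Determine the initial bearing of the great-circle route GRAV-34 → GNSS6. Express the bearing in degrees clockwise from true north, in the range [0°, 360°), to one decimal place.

GRAV-34: φ = +11.30667°, λ = +96.10194°
GNSS6: φ = +60.00889°, λ = -74.49111°
Δλ = -170.5931°
y = sin Δλ · cos φ₂ = -0.081701
x = cos φ₁ sin φ₂ − sin φ₁ cos φ₂ cos Δλ = 0.945979
θ = atan2(y, x) = -4.9362° → 355.0638° (mod 360°)

355.1°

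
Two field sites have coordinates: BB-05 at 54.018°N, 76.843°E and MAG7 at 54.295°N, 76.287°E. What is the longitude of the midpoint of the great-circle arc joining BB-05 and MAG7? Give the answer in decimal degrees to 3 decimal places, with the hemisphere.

76.566°E

Bx = cos φ₂ cos Δλ = 0.583585,  By = cos φ₂ sin Δλ = -0.005663
φₘ = atan2(sin φ₁ + sin φ₂, √((cos φ₁ + Bx)² + By²)) = 54.15682°
λₘ = λ₁ + atan2(By, cos φ₁ + Bx) = 76.56593°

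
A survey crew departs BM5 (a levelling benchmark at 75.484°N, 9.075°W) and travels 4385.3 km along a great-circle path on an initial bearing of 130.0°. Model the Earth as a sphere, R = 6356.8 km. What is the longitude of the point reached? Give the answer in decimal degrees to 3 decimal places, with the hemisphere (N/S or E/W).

30.523°E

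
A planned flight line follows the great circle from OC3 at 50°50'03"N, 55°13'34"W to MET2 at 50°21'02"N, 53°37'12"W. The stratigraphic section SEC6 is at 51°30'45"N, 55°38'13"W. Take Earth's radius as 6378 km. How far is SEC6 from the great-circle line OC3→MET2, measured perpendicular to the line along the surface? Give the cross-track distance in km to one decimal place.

OC3: φ = +50.83417°, λ = -55.22611°
MET2: φ = +50.35056°, λ = -53.62000°
SEC6: φ = +51.51250°, λ = -55.63694°
δ₁₃ = central angle OC3→SEC6 = 0.012664 rad  (haversine)
θ₁₃ = bearing OC3→SEC6 = 339.367°,  θ₁₂ = bearing OC3→MET2 = 114.753°
dₓₜ = R·arcsin(sin δ₁₃ · sin(θ₁₃ − θ₁₂)) = 6378·arcsin(0.01266·sin(224.614°)) = -56.726 km
|dₓₜ| = 56.726 km

56.7 km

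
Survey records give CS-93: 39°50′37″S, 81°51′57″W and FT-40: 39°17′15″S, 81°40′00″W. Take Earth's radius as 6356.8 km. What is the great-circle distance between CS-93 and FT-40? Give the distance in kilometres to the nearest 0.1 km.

CS-93: φ = -39.84361°, λ = -81.86583°
FT-40: φ = -39.28750°, λ = -81.66667°
Δφ = 0.5561°,  Δλ = 0.1992°
a = sin²(Δφ/2) + cos φ₁ cos φ₂ sin²(Δλ/2) = 0.000025
c = 2·arcsin(√a) = 0.010069 rad = 0.5769°
d = R·c = 6356.8 × 0.010069 = 64.0 km

64.0 km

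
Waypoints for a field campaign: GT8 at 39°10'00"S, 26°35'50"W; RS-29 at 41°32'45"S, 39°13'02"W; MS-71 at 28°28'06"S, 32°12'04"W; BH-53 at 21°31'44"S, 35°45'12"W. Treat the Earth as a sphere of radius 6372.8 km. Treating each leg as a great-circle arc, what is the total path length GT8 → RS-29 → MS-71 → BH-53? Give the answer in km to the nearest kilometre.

3539 km

GT8: φ = -39.16667°, λ = -26.59722°
RS-29: φ = -41.54583°, λ = -39.21722°
MS-71: φ = -28.46833°, λ = -32.20111°
BH-53: φ = -21.52889°, λ = -35.75333°
GT8→RS-29: c = 0.172730 rad, d = 1100.78 km
RS-29→MS-71: c = 0.249086 rad, d = 1587.37 km
MS-71→BH-53: c = 0.133491 rad, d = 850.71 km
Total = 1100.78 + 1587.37 + 850.71 = 3538.86 km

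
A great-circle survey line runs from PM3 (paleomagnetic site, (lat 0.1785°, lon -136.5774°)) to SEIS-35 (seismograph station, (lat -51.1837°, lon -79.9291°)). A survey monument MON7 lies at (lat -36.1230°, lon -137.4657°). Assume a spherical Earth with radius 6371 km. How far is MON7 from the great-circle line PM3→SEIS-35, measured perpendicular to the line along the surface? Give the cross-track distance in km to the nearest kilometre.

2212 km

δ₁₃ = central angle PM3→MON7 = 0.633745 rad  (haversine)
θ₁₃ = bearing PM3→MON7 = 181.212°,  θ₁₂ = bearing PM3→SEIS-35 = 146.135°
dₓₜ = R·arcsin(sin δ₁₃ · sin(θ₁₃ − θ₁₂)) = 6371·arcsin(0.59217·sin(35.076°)) = 2212.236 km
|dₓₜ| = 2212.236 km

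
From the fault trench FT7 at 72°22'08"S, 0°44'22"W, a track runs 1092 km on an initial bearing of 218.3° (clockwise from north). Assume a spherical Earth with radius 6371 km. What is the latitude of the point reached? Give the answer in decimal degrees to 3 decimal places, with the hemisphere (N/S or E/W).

78.408°S

FT7: φ = -72.36889°, λ = -0.73944°
δ = d/R = 1092/6371 = 0.171402 rad
φ₂ = arcsin(sin φ₁ cos δ + cos φ₁ sin δ cos θ)
   = arcsin(-0.95303·0.98535 + 0.30289·0.17056·-0.78478) = -78.40823°
λ₂ = λ₁ + atan2(sin θ sin δ cos φ₁, cos δ − sin φ₁ sin φ₂) = -32.48133°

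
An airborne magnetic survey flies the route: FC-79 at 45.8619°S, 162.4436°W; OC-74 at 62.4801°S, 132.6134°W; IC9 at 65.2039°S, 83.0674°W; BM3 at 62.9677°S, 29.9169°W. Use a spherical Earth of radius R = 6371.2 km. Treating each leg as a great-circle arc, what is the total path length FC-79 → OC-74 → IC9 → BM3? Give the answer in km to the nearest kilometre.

7538 km

FC-79→OC-74: c = 0.413803 rad, d = 2636.42 km
OC-74→IC9: c = 0.374143 rad, d = 2383.74 km
IC9→BM3: c = 0.395146 rad, d = 2517.56 km
Total = 2636.42 + 2383.74 + 2517.56 = 7537.72 km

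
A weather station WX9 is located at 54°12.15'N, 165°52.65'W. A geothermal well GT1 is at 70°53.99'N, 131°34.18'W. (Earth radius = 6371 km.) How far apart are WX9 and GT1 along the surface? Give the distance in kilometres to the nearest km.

WX9: φ = +54.20250°, λ = -165.87750°
GT1: φ = +70.89983°, λ = -131.56967°
Δφ = 16.6973°,  Δλ = 34.3078°
a = sin²(Δφ/2) + cos φ₁ cos φ₂ sin²(Δλ/2) = 0.037732
c = 2·arcsin(√a) = 0.390979 rad = 22.4014°
d = R·c = 6371 × 0.390979 = 2490.9 km

2491 km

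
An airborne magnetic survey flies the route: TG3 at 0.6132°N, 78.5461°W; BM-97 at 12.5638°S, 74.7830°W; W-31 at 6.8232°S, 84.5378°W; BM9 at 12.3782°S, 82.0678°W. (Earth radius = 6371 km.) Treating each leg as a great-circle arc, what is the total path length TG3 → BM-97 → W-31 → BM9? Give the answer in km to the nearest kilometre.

3442 km

TG3→BM-97: c = 0.239038 rad, d = 1522.91 km
BM-97→W-31: c = 0.195385 rad, d = 1244.80 km
W-31→BM9: c = 0.105854 rad, d = 674.40 km
Total = 1522.91 + 1244.80 + 674.40 = 3442.11 km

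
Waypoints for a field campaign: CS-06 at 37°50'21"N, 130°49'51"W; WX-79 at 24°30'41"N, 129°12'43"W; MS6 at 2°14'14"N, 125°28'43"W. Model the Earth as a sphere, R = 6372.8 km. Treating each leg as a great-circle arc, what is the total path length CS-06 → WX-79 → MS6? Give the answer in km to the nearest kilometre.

4000 km

CS-06: φ = +37.83917°, λ = -130.83083°
WX-79: φ = +24.51139°, λ = -129.21194°
MS6: φ = +2.23722°, λ = -125.47861°
CS-06→WX-79: c = 0.233855 rad, d = 1490.31 km
WX-79→MS6: c = 0.393817 rad, d = 2509.71 km
Total = 1490.31 + 2509.71 = 4000.02 km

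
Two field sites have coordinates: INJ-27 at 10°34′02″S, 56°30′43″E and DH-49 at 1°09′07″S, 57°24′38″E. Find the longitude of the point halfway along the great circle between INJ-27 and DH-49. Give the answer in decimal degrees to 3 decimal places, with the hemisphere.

INJ-27: φ = -10.56722°, λ = +56.51194°
DH-49: φ = -1.15194°, λ = +57.41056°
Bx = cos φ₂ cos Δλ = 0.999675,  By = cos φ₂ sin Δλ = 0.015680
φₘ = atan2(sin φ₁ + sin φ₂, √((cos φ₁ + Bx)² + By²)) = -5.85976°
λₘ = λ₁ + atan2(By, cos φ₁ + Bx) = 56.96505°

56.965°E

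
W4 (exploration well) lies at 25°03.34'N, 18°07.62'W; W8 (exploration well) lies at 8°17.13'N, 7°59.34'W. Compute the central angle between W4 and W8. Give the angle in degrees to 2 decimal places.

W4: φ = +25.05567°, λ = -18.12700°
W8: φ = +8.28550°, λ = -7.98900°
Δφ = -16.7702°,  Δλ = 10.1380°
a = sin²(Δφ/2) + cos φ₁ cos φ₂ sin²(Δλ/2) = 0.028263
c = 2·arcsin(√a) = 0.337838 rad = 19.3567°

19.36°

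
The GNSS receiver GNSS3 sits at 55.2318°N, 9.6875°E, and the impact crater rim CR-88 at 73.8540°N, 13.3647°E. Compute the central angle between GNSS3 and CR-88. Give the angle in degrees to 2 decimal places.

18.68°

Δφ = 18.6222°,  Δλ = 3.6772°
a = sin²(Δφ/2) + cos φ₁ cos φ₂ sin²(Δλ/2) = 0.026341
c = 2·arcsin(√a) = 0.326040 rad = 18.6807°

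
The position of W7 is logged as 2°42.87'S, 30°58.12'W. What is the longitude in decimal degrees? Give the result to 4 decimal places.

30.9687°W

30° + 58.12′/60 = 30 + 0.96867 = 30.9687°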